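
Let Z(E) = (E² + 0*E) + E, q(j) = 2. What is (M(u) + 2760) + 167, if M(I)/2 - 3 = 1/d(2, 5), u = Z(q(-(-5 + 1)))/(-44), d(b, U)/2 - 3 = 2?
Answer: 14666/5 ≈ 2933.2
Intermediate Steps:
d(b, U) = 10 (d(b, U) = 6 + 2*2 = 6 + 4 = 10)
Z(E) = E + E² (Z(E) = (E² + 0) + E = E² + E = E + E²)
u = -3/22 (u = (2*(1 + 2))/(-44) = (2*3)*(-1/44) = 6*(-1/44) = -3/22 ≈ -0.13636)
M(I) = 31/5 (M(I) = 6 + 2/10 = 6 + 2*(⅒) = 6 + ⅕ = 31/5)
(M(u) + 2760) + 167 = (31/5 + 2760) + 167 = 13831/5 + 167 = 14666/5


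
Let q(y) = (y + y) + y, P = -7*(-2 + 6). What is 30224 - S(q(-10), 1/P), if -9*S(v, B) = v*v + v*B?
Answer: 1273613/42 ≈ 30324.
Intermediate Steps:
P = -28 (P = -7*4 = -28)
q(y) = 3*y (q(y) = 2*y + y = 3*y)
S(v, B) = -v²/9 - B*v/9 (S(v, B) = -(v*v + v*B)/9 = -(v² + B*v)/9 = -v²/9 - B*v/9)
30224 - S(q(-10), 1/P) = 30224 - (-1)*3*(-10)*(1/(-28) + 3*(-10))/9 = 30224 - (-1)*(-30)*(-1/28 - 30)/9 = 30224 - (-1)*(-30)*(-841)/(9*28) = 30224 - 1*(-4205/42) = 30224 + 4205/42 = 1273613/42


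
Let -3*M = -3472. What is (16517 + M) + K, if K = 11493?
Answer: 87502/3 ≈ 29167.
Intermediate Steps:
M = 3472/3 (M = -⅓*(-3472) = 3472/3 ≈ 1157.3)
(16517 + M) + K = (16517 + 3472/3) + 11493 = 53023/3 + 11493 = 87502/3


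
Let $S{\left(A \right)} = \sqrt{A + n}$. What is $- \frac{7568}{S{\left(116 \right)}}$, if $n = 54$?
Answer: $- \frac{3784 \sqrt{170}}{85} \approx -580.44$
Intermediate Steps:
$S{\left(A \right)} = \sqrt{54 + A}$ ($S{\left(A \right)} = \sqrt{A + 54} = \sqrt{54 + A}$)
$- \frac{7568}{S{\left(116 \right)}} = - \frac{7568}{\sqrt{54 + 116}} = - \frac{7568}{\sqrt{170}} = - 7568 \frac{\sqrt{170}}{170} = - \frac{3784 \sqrt{170}}{85}$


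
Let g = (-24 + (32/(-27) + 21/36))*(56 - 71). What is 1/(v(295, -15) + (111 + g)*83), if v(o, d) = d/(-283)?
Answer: 10188/405913949 ≈ 2.5099e-5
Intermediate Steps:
v(o, d) = -d/283 (v(o, d) = d*(-1/283) = -d/283)
g = 13285/36 (g = (-24 + (32*(-1/27) + 21*(1/36)))*(-15) = (-24 + (-32/27 + 7/12))*(-15) = (-24 - 65/108)*(-15) = -2657/108*(-15) = 13285/36 ≈ 369.03)
1/(v(295, -15) + (111 + g)*83) = 1/(-1/283*(-15) + (111 + 13285/36)*83) = 1/(15/283 + (17281/36)*83) = 1/(15/283 + 1434323/36) = 1/(405913949/10188) = 10188/405913949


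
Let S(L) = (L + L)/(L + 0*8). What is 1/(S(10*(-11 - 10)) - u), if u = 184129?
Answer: -1/184127 ≈ -5.4310e-6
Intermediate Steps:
S(L) = 2 (S(L) = (2*L)/(L + 0) = (2*L)/L = 2)
1/(S(10*(-11 - 10)) - u) = 1/(2 - 1*184129) = 1/(2 - 184129) = 1/(-184127) = -1/184127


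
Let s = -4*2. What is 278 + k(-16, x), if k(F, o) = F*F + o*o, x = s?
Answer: 598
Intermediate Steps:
s = -8
x = -8
k(F, o) = F² + o²
278 + k(-16, x) = 278 + ((-16)² + (-8)²) = 278 + (256 + 64) = 278 + 320 = 598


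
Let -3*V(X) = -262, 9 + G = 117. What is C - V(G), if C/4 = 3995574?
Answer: 47946626/3 ≈ 1.5982e+7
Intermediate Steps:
G = 108 (G = -9 + 117 = 108)
C = 15982296 (C = 4*3995574 = 15982296)
V(X) = 262/3 (V(X) = -1/3*(-262) = 262/3)
C - V(G) = 15982296 - 1*262/3 = 15982296 - 262/3 = 47946626/3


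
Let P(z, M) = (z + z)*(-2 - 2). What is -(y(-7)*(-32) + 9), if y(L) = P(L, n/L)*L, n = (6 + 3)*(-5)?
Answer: -12553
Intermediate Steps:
n = -45 (n = 9*(-5) = -45)
P(z, M) = -8*z (P(z, M) = (2*z)*(-4) = -8*z)
y(L) = -8*L**2 (y(L) = (-8*L)*L = -8*L**2)
-(y(-7)*(-32) + 9) = -(-8*(-7)**2*(-32) + 9) = -(-8*49*(-32) + 9) = -(-392*(-32) + 9) = -(12544 + 9) = -1*12553 = -12553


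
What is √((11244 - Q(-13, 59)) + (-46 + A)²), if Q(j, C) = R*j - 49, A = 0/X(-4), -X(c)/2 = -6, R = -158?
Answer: √11355 ≈ 106.56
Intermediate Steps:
X(c) = 12 (X(c) = -2*(-6) = 12)
A = 0 (A = 0/12 = 0*(1/12) = 0)
Q(j, C) = -49 - 158*j (Q(j, C) = -158*j - 49 = -49 - 158*j)
√((11244 - Q(-13, 59)) + (-46 + A)²) = √((11244 - (-49 - 158*(-13))) + (-46 + 0)²) = √((11244 - (-49 + 2054)) + (-46)²) = √((11244 - 1*2005) + 2116) = √((11244 - 2005) + 2116) = √(9239 + 2116) = √11355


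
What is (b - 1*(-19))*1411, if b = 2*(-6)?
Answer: 9877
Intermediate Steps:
b = -12
(b - 1*(-19))*1411 = (-12 - 1*(-19))*1411 = (-12 + 19)*1411 = 7*1411 = 9877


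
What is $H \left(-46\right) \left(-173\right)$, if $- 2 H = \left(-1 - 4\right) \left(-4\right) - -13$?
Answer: $-131307$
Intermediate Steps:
$H = - \frac{33}{2}$ ($H = - \frac{\left(-1 - 4\right) \left(-4\right) - -13}{2} = - \frac{\left(-5\right) \left(-4\right) + 13}{2} = - \frac{20 + 13}{2} = \left(- \frac{1}{2}\right) 33 = - \frac{33}{2} \approx -16.5$)
$H \left(-46\right) \left(-173\right) = \left(- \frac{33}{2}\right) \left(-46\right) \left(-173\right) = 759 \left(-173\right) = -131307$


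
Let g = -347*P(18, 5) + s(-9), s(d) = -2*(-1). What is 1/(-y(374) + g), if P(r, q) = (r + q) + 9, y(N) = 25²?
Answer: -1/11727 ≈ -8.5273e-5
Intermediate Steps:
y(N) = 625
P(r, q) = 9 + q + r (P(r, q) = (q + r) + 9 = 9 + q + r)
s(d) = 2
g = -11102 (g = -347*(9 + 5 + 18) + 2 = -347*32 + 2 = -11104 + 2 = -11102)
1/(-y(374) + g) = 1/(-1*625 - 11102) = 1/(-625 - 11102) = 1/(-11727) = -1/11727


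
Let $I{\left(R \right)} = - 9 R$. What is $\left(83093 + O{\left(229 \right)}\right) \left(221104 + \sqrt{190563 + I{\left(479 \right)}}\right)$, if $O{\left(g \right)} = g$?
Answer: $18422827488 + 166644 \sqrt{46563} \approx 1.8459 \cdot 10^{10}$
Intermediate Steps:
$\left(83093 + O{\left(229 \right)}\right) \left(221104 + \sqrt{190563 + I{\left(479 \right)}}\right) = \left(83093 + 229\right) \left(221104 + \sqrt{190563 - 4311}\right) = 83322 \left(221104 + \sqrt{190563 - 4311}\right) = 83322 \left(221104 + \sqrt{186252}\right) = 83322 \left(221104 + 2 \sqrt{46563}\right) = 18422827488 + 166644 \sqrt{46563}$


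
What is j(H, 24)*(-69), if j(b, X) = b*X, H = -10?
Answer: 16560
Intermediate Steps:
j(b, X) = X*b
j(H, 24)*(-69) = (24*(-10))*(-69) = -240*(-69) = 16560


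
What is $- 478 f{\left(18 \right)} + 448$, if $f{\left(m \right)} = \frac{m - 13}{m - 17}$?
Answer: $-1942$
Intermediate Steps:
$f{\left(m \right)} = \frac{-13 + m}{-17 + m}$
$- 478 f{\left(18 \right)} + 448 = - 478 \frac{-13 + 18}{-17 + 18} + 448 = - 478 \cdot 1^{-1} \cdot 5 + 448 = - 478 \cdot 1 \cdot 5 + 448 = \left(-478\right) 5 + 448 = -2390 + 448 = -1942$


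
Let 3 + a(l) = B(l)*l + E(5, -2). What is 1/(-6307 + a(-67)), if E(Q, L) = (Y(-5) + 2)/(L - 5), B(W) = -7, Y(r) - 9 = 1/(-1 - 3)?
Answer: -28/163591 ≈ -0.00017116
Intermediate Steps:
Y(r) = 35/4 (Y(r) = 9 + 1/(-1 - 3) = 9 + 1/(-4) = 9 - ¼ = 35/4)
E(Q, L) = 43/(4*(-5 + L)) (E(Q, L) = (35/4 + 2)/(L - 5) = 43/(4*(-5 + L)))
a(l) = -127/28 - 7*l (a(l) = -3 + (-7*l + 43/(4*(-5 - 2))) = -3 + (-7*l + (43/4)/(-7)) = -3 + (-7*l + (43/4)*(-⅐)) = -3 + (-7*l - 43/28) = -3 + (-43/28 - 7*l) = -127/28 - 7*l)
1/(-6307 + a(-67)) = 1/(-6307 + (-127/28 - 7*(-67))) = 1/(-6307 + (-127/28 + 469)) = 1/(-6307 + 13005/28) = 1/(-163591/28) = -28/163591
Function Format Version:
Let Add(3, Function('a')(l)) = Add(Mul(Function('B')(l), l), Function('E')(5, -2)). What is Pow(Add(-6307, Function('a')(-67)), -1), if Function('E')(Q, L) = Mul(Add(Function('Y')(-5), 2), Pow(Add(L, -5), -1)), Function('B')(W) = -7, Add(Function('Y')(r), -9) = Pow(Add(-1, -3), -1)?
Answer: Rational(-28, 163591) ≈ -0.00017116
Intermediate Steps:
Function('Y')(r) = Rational(35, 4) (Function('Y')(r) = Add(9, Pow(Add(-1, -3), -1)) = Add(9, Pow(-4, -1)) = Add(9, Rational(-1, 4)) = Rational(35, 4))
Function('E')(Q, L) = Mul(Rational(43, 4), Pow(Add(-5, L), -1)) (Function('E')(Q, L) = Mul(Add(Rational(35, 4), 2), Pow(Add(L, -5), -1)) = Mul(Rational(43, 4), Pow(Add(-5, L), -1)))
Function('a')(l) = Add(Rational(-127, 28), Mul(-7, l)) (Function('a')(l) = Add(-3, Add(Mul(-7, l), Mul(Rational(43, 4), Pow(Add(-5, -2), -1)))) = Add(-3, Add(Mul(-7, l), Mul(Rational(43, 4), Pow(-7, -1)))) = Add(-3, Add(Mul(-7, l), Mul(Rational(43, 4), Rational(-1, 7)))) = Add(-3, Add(Mul(-7, l), Rational(-43, 28))) = Add(-3, Add(Rational(-43, 28), Mul(-7, l))) = Add(Rational(-127, 28), Mul(-7, l)))
Pow(Add(-6307, Function('a')(-67)), -1) = Pow(Add(-6307, Add(Rational(-127, 28), Mul(-7, -67))), -1) = Pow(Add(-6307, Add(Rational(-127, 28), 469)), -1) = Pow(Add(-6307, Rational(13005, 28)), -1) = Pow(Rational(-163591, 28), -1) = Rational(-28, 163591)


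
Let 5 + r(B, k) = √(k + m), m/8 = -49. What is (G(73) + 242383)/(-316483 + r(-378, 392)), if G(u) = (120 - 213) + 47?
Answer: -80779/105496 ≈ -0.76571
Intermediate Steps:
m = -392 (m = 8*(-49) = -392)
r(B, k) = -5 + √(-392 + k) (r(B, k) = -5 + √(k - 392) = -5 + √(-392 + k))
G(u) = -46 (G(u) = -93 + 47 = -46)
(G(73) + 242383)/(-316483 + r(-378, 392)) = (-46 + 242383)/(-316483 + (-5 + √(-392 + 392))) = 242337/(-316483 + (-5 + √0)) = 242337/(-316483 + (-5 + 0)) = 242337/(-316483 - 5) = 242337/(-316488) = 242337*(-1/316488) = -80779/105496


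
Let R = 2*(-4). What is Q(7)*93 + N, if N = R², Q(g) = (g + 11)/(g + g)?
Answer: 1285/7 ≈ 183.57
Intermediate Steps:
R = -8
Q(g) = (11 + g)/(2*g) (Q(g) = (11 + g)/((2*g)) = (11 + g)*(1/(2*g)) = (11 + g)/(2*g))
N = 64 (N = (-8)² = 64)
Q(7)*93 + N = ((½)*(11 + 7)/7)*93 + 64 = ((½)*(⅐)*18)*93 + 64 = (9/7)*93 + 64 = 837/7 + 64 = 1285/7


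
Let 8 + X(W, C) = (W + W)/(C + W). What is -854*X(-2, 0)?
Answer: 5124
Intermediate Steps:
X(W, C) = -8 + 2*W/(C + W) (X(W, C) = -8 + (W + W)/(C + W) = -8 + (2*W)/(C + W) = -8 + 2*W/(C + W))
-854*X(-2, 0) = -1708*(-4*0 - 3*(-2))/(0 - 2) = -1708*(0 + 6)/(-2) = -1708*(-1)*6/2 = -854*(-6) = 5124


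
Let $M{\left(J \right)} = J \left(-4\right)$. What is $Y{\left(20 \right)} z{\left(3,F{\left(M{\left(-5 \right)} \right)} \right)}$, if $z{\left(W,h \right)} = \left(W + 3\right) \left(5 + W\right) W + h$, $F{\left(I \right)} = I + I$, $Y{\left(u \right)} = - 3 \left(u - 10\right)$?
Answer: $-5520$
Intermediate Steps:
$M{\left(J \right)} = - 4 J$
$Y{\left(u \right)} = 30 - 3 u$ ($Y{\left(u \right)} = - 3 \left(-10 + u\right) = 30 - 3 u$)
$F{\left(I \right)} = 2 I$
$z{\left(W,h \right)} = h + W \left(3 + W\right) \left(5 + W\right)$ ($z{\left(W,h \right)} = \left(3 + W\right) \left(5 + W\right) W + h = W \left(3 + W\right) \left(5 + W\right) + h = h + W \left(3 + W\right) \left(5 + W\right)$)
$Y{\left(20 \right)} z{\left(3,F{\left(M{\left(-5 \right)} \right)} \right)} = \left(30 - 60\right) \left(2 \left(\left(-4\right) \left(-5\right)\right) + 3^{3} + 8 \cdot 3^{2} + 15 \cdot 3\right) = \left(30 - 60\right) \left(2 \cdot 20 + 27 + 8 \cdot 9 + 45\right) = - 30 \left(40 + 27 + 72 + 45\right) = \left(-30\right) 184 = -5520$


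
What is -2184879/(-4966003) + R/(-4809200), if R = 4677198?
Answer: -6359729606397/11941250813800 ≈ -0.53259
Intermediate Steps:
-2184879/(-4966003) + R/(-4809200) = -2184879/(-4966003) + 4677198/(-4809200) = -2184879*(-1/4966003) + 4677198*(-1/4809200) = 2184879/4966003 - 2338599/2404600 = -6359729606397/11941250813800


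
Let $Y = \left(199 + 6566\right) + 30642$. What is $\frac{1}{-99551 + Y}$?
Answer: $- \frac{1}{62144} \approx -1.6092 \cdot 10^{-5}$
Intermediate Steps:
$Y = 37407$ ($Y = 6765 + 30642 = 37407$)
$\frac{1}{-99551 + Y} = \frac{1}{-99551 + 37407} = \frac{1}{-62144} = - \frac{1}{62144}$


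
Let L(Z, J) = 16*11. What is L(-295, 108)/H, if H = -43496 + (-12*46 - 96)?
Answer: -11/2759 ≈ -0.0039870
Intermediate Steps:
L(Z, J) = 176
H = -44144 (H = -43496 + (-552 - 96) = -43496 - 648 = -44144)
L(-295, 108)/H = 176/(-44144) = 176*(-1/44144) = -11/2759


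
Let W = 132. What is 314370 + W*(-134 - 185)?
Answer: 272262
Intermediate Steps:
314370 + W*(-134 - 185) = 314370 + 132*(-134 - 185) = 314370 + 132*(-319) = 314370 - 42108 = 272262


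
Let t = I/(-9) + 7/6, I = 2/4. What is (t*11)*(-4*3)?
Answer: -440/3 ≈ -146.67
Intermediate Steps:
I = 1/2 (I = 2*(1/4) = 1/2 ≈ 0.50000)
t = 10/9 (t = (1/2)/(-9) + 7/6 = (1/2)*(-1/9) + 7*(1/6) = -1/18 + 7/6 = 10/9 ≈ 1.1111)
(t*11)*(-4*3) = ((10/9)*11)*(-4*3) = (110/9)*(-12) = -440/3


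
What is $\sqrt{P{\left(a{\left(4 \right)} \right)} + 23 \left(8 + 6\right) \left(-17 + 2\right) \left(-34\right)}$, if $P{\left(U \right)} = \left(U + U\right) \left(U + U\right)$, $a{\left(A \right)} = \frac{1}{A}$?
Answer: $\frac{\sqrt{656881}}{2} \approx 405.24$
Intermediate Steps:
$P{\left(U \right)} = 4 U^{2}$ ($P{\left(U \right)} = 2 U 2 U = 4 U^{2}$)
$\sqrt{P{\left(a{\left(4 \right)} \right)} + 23 \left(8 + 6\right) \left(-17 + 2\right) \left(-34\right)} = \sqrt{4 \left(\frac{1}{4}\right)^{2} + 23 \left(8 + 6\right) \left(-17 + 2\right) \left(-34\right)} = \sqrt{\frac{4}{16} + 23 \cdot 14 \left(-15\right) \left(-34\right)} = \sqrt{4 \cdot \frac{1}{16} + 23 \left(-210\right) \left(-34\right)} = \sqrt{\frac{1}{4} - -164220} = \sqrt{\frac{1}{4} + 164220} = \sqrt{\frac{656881}{4}} = \frac{\sqrt{656881}}{2}$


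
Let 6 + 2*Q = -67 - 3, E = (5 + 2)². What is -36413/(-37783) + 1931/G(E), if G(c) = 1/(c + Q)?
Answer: 802585116/37783 ≈ 21242.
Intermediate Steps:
E = 49 (E = 7² = 49)
Q = -38 (Q = -3 + (-67 - 3)/2 = -3 + (½)*(-70) = -3 - 35 = -38)
G(c) = 1/(-38 + c) (G(c) = 1/(c - 38) = 1/(-38 + c))
-36413/(-37783) + 1931/G(E) = -36413/(-37783) + 1931/(1/(-38 + 49)) = -36413*(-1/37783) + 1931/(1/11) = 36413/37783 + 1931/(1/11) = 36413/37783 + 1931*11 = 36413/37783 + 21241 = 802585116/37783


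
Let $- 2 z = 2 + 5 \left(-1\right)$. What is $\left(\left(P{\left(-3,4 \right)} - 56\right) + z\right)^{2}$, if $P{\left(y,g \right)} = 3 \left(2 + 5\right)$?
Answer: $\frac{4489}{4} \approx 1122.3$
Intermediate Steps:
$P{\left(y,g \right)} = 21$ ($P{\left(y,g \right)} = 3 \cdot 7 = 21$)
$z = \frac{3}{2}$ ($z = - \frac{2 + 5 \left(-1\right)}{2} = - \frac{2 - 5}{2} = \left(- \frac{1}{2}\right) \left(-3\right) = \frac{3}{2} \approx 1.5$)
$\left(\left(P{\left(-3,4 \right)} - 56\right) + z\right)^{2} = \left(\left(21 - 56\right) + \frac{3}{2}\right)^{2} = \left(-35 + \frac{3}{2}\right)^{2} = \left(- \frac{67}{2}\right)^{2} = \frac{4489}{4}$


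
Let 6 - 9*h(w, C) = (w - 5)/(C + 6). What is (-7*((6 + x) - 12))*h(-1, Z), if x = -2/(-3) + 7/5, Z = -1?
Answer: 1652/75 ≈ 22.027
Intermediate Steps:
h(w, C) = 2/3 - (-5 + w)/(9*(6 + C)) (h(w, C) = 2/3 - (w - 5)/(9*(C + 6)) = 2/3 - (-5 + w)/(9*(6 + C)))
x = 31/15 (x = -2*(-1/3) + 7*(1/5) = 2/3 + 7/5 = 31/15 ≈ 2.0667)
(-7*((6 + x) - 12))*h(-1, Z) = (-7*((6 + 31/15) - 12))*((41 - 1*(-1) + 6*(-1))/(9*(6 - 1))) = (-7*(121/15 - 12))*((1/9)*(41 + 1 - 6)/5) = (-7*(-59/15))*((1/9)*(1/5)*36) = (413/15)*(4/5) = 1652/75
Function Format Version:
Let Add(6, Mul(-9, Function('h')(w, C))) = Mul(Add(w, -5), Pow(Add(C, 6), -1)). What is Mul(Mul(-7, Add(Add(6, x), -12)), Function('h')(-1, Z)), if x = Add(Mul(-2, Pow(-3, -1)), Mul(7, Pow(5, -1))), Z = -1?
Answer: Rational(1652, 75) ≈ 22.027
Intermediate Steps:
Function('h')(w, C) = Add(Rational(2, 3), Mul(Rational(-1, 9), Pow(Add(6, C), -1), Add(-5, w))) (Function('h')(w, C) = Add(Rational(2, 3), Mul(Rational(-1, 9), Mul(Add(w, -5), Pow(Add(C, 6), -1)))) = Add(Rational(2, 3), Mul(Rational(-1, 9), Mul(Add(-5, w), Pow(Add(6, C), -1)))) = Add(Rational(2, 3), Mul(Rational(-1, 9), Mul(Pow(Add(6, C), -1), Add(-5, w)))) = Add(Rational(2, 3), Mul(Rational(-1, 9), Pow(Add(6, C), -1), Add(-5, w))))
x = Rational(31, 15) (x = Add(Mul(-2, Rational(-1, 3)), Mul(7, Rational(1, 5))) = Add(Rational(2, 3), Rational(7, 5)) = Rational(31, 15) ≈ 2.0667)
Mul(Mul(-7, Add(Add(6, x), -12)), Function('h')(-1, Z)) = Mul(Mul(-7, Add(Add(6, Rational(31, 15)), -12)), Mul(Rational(1, 9), Pow(Add(6, -1), -1), Add(41, Mul(-1, -1), Mul(6, -1)))) = Mul(Mul(-7, Add(Rational(121, 15), -12)), Mul(Rational(1, 9), Pow(5, -1), Add(41, 1, -6))) = Mul(Mul(-7, Rational(-59, 15)), Mul(Rational(1, 9), Rational(1, 5), 36)) = Mul(Rational(413, 15), Rational(4, 5)) = Rational(1652, 75)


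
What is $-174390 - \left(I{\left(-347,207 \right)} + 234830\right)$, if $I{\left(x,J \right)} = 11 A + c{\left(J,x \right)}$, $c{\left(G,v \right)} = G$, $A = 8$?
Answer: $-409515$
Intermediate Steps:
$I{\left(x,J \right)} = 88 + J$ ($I{\left(x,J \right)} = 11 \cdot 8 + J = 88 + J$)
$-174390 - \left(I{\left(-347,207 \right)} + 234830\right) = -174390 - \left(\left(88 + 207\right) + 234830\right) = -174390 - \left(295 + 234830\right) = -174390 - 235125 = -409515$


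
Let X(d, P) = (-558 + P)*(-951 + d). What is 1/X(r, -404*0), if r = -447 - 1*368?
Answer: 1/985428 ≈ 1.0148e-6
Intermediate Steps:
r = -815 (r = -447 - 368 = -815)
X(d, P) = (-951 + d)*(-558 + P)
1/X(r, -404*0) = 1/(530658 - (-384204)*0 - 558*(-815) - 404*0*(-815)) = 1/(530658 - 951*0 + 454770 + 0*(-815)) = 1/(530658 + 0 + 454770 + 0) = 1/985428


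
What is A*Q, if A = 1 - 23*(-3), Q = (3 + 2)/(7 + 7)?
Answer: 25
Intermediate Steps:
Q = 5/14 ≈ 0.35714
A = 70 (A = 1 - 23*(-3) = 1 + 69 = 70)
A*Q = 70*(5/14) = 25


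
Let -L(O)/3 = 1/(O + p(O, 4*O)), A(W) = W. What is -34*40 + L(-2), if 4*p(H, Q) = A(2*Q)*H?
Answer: -2721/2 ≈ -1360.5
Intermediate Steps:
p(H, Q) = H*Q/2 (p(H, Q) = ((2*Q)*H)/4 = (2*H*Q)/4 = H*Q/2)
L(O) = -3/(O + 2*O²) (L(O) = -3/(O + O*(4*O)/2) = -3/(O + 2*O²))
-34*40 + L(-2) = -34*40 - 3/(-2*(1 + 2*(-2))) = -1360 - 3*(-½)/(1 - 4) = -1360 - 3*(-½)/(-3) = -1360 - 3*(-½)*(-⅓) = -1360 - ½ = -2721/2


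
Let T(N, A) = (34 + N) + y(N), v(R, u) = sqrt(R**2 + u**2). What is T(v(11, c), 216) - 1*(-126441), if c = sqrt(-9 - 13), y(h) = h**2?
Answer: 126574 + 3*sqrt(11) ≈ 1.2658e+5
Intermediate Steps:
c = I*sqrt(22) (c = sqrt(-22) = I*sqrt(22) ≈ 4.6904*I)
T(N, A) = 34 + N + N**2 (T(N, A) = (34 + N) + N**2 = 34 + N + N**2)
T(v(11, c), 216) - 1*(-126441) = (34 + sqrt(11**2 + (I*sqrt(22))**2) + (sqrt(11**2 + (I*sqrt(22))**2))**2) - 1*(-126441) = (34 + sqrt(121 - 22) + (sqrt(121 - 22))**2) + 126441 = (34 + sqrt(99) + (sqrt(99))**2) + 126441 = (34 + 3*sqrt(11) + (3*sqrt(11))**2) + 126441 = (34 + 3*sqrt(11) + 99) + 126441 = (133 + 3*sqrt(11)) + 126441 = 126574 + 3*sqrt(11)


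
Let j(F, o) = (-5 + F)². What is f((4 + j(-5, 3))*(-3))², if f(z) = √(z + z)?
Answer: -624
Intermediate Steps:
f(z) = √2*√z (f(z) = √(2*z) = √2*√z)
f((4 + j(-5, 3))*(-3))² = (√2*√((4 + (-5 - 5)²)*(-3)))² = (√2*√((4 + (-10)²)*(-3)))² = (√2*√((4 + 100)*(-3)))² = (√2*√(104*(-3)))² = (√2*√(-312))² = (√2*(2*I*√78))² = (4*I*√39)² = -624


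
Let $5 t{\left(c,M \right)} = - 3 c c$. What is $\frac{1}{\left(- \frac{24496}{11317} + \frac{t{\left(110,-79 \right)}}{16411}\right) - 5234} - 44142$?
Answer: $- \frac{42930737059438915}{972559849434} \approx -44142.0$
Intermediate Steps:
$t{\left(c,M \right)} = - \frac{3 c^{2}}{5}$ ($t{\left(c,M \right)} = \frac{- 3 c c}{5} = \frac{\left(-3\right) c^{2}}{5} = - \frac{3 c^{2}}{5}$)
$\frac{1}{\left(- \frac{24496}{11317} + \frac{t{\left(110,-79 \right)}}{16411}\right) - 5234} - 44142 = \frac{1}{\left(- \frac{24496}{11317} + \frac{\left(- \frac{3}{5}\right) 110^{2}}{16411}\right) - 5234} - 44142 = \frac{1}{\left(\left(-24496\right) \frac{1}{11317} + \left(- \frac{3}{5}\right) 12100 \cdot \frac{1}{16411}\right) + \left(-13068 + 7834\right)} - 44142 = \frac{1}{\left(- \frac{24496}{11317} - \frac{7260}{16411}\right) - 5234} - 44142 = \frac{1}{- \frac{484165276}{185723287} - 5234} - 44142 = \frac{1}{- \frac{972559849434}{185723287}} - 44142 = - \frac{185723287}{972559849434} - 44142 = - \frac{42930737059438915}{972559849434}$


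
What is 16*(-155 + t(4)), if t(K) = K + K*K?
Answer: -2160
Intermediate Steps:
t(K) = K + K²
16*(-155 + t(4)) = 16*(-155 + 4*(1 + 4)) = 16*(-155 + 4*5) = 16*(-155 + 20) = 16*(-135) = -2160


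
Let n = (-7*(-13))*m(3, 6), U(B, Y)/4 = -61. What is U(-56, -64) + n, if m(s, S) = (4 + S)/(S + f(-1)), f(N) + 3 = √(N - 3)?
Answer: -34 - 140*I ≈ -34.0 - 140.0*I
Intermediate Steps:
f(N) = -3 + √(-3 + N) (f(N) = -3 + √(N - 3) = -3 + √(-3 + N))
U(B, Y) = -244 (U(B, Y) = 4*(-61) = -244)
m(s, S) = (4 + S)/(-3 + S + 2*I) (m(s, S) = (4 + S)/(S + (-3 + √(-3 - 1))) = (4 + S)/(S + (-3 + √(-4))) = (4 + S)/(S + (-3 + 2*I)) = (4 + S)/(-3 + S + 2*I))
n = 70*(3 - 2*I) (n = (-7*(-13))*((4 + 6)/(-3 + 6 + 2*I)) = 91*(10/(3 + 2*I)) = 91*(((3 - 2*I)/13)*10) = 91*(10*(3 - 2*I)/13) = 70*(3 - 2*I) ≈ 210.0 - 140.0*I)
U(-56, -64) + n = -244 + (210 - 140*I) = -34 - 140*I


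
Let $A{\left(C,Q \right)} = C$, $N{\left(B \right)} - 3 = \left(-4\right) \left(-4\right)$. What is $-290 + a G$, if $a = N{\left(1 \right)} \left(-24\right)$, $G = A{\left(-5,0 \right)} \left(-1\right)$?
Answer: $-2570$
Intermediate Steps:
$N{\left(B \right)} = 19$ ($N{\left(B \right)} = 3 - -16 = 3 + 16 = 19$)
$G = 5$ ($G = \left(-5\right) \left(-1\right) = 5$)
$a = -456$ ($a = 19 \left(-24\right) = -456$)
$-290 + a G = -290 - 2280 = -2570$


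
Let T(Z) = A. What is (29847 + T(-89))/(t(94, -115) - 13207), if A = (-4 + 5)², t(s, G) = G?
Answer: -14924/6661 ≈ -2.2405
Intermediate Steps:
A = 1 (A = 1² = 1)
T(Z) = 1
(29847 + T(-89))/(t(94, -115) - 13207) = (29847 + 1)/(-115 - 13207) = 29848/(-13322) = 29848*(-1/13322) = -14924/6661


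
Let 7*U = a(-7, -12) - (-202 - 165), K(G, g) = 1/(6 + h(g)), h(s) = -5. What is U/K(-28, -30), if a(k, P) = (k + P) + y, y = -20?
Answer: 328/7 ≈ 46.857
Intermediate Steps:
a(k, P) = -20 + P + k (a(k, P) = (k + P) - 20 = (P + k) - 20 = -20 + P + k)
K(G, g) = 1 (K(G, g) = 1/(6 - 5) = 1/1 = 1)
U = 328/7 (U = ((-20 - 12 - 7) - (-202 - 165))/7 = (-39 - 1*(-367))/7 = (-39 + 367)/7 = (1/7)*328 = 328/7 ≈ 46.857)
U/K(-28, -30) = (328/7)/1 = (328/7)*1 = 328/7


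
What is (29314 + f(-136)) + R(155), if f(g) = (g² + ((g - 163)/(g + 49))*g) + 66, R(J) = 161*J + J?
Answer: 6309118/87 ≈ 72519.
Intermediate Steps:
R(J) = 162*J
f(g) = 66 + g² + g*(-163 + g)/(49 + g) (f(g) = (g² + ((-163 + g)/(49 + g))*g) + 66 = (g² + g*(-163 + g)/(49 + g)) + 66 = 66 + g² + g*(-163 + g)/(49 + g))
(29314 + f(-136)) + R(155) = (29314 + (3234 + (-136)³ - 97*(-136) + 50*(-136)²)/(49 - 136)) + 162*155 = (29314 + (3234 - 2515456 + 13192 + 50*18496)/(-87)) + 25110 = (29314 - (3234 - 2515456 + 13192 + 924800)/87) + 25110 = (29314 - 1/87*(-1574230)) + 25110 = (29314 + 1574230/87) + 25110 = 4124548/87 + 25110 = 6309118/87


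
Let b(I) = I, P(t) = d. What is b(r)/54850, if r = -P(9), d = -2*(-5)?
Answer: -1/5485 ≈ -0.00018232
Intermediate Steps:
d = 10
P(t) = 10
r = -10 (r = -1*10 = -10)
b(r)/54850 = -10/54850 = -10*1/54850 = -1/5485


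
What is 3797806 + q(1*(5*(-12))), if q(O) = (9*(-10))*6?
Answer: 3797266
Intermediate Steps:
q(O) = -540 (q(O) = -90*6 = -540)
3797806 + q(1*(5*(-12))) = 3797806 - 540 = 3797266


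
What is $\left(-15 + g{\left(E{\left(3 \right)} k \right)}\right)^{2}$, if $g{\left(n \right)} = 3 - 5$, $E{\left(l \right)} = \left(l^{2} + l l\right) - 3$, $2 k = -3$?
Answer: $289$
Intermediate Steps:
$k = - \frac{3}{2}$ ($k = \frac{1}{2} \left(-3\right) = - \frac{3}{2} \approx -1.5$)
$E{\left(l \right)} = -3 + 2 l^{2}$ ($E{\left(l \right)} = \left(l^{2} + l^{2}\right) - 3 = 2 l^{2} - 3 = -3 + 2 l^{2}$)
$g{\left(n \right)} = -2$ ($g{\left(n \right)} = 3 - 5 = -2$)
$\left(-15 + g{\left(E{\left(3 \right)} k \right)}\right)^{2} = \left(-15 - 2\right)^{2} = \left(-17\right)^{2} = 289$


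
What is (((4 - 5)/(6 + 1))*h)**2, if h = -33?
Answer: 1089/49 ≈ 22.224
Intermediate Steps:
(((4 - 5)/(6 + 1))*h)**2 = (((4 - 5)/(6 + 1))*(-33))**2 = (-1/7*(-33))**2 = (33/7)**2 = 1089/49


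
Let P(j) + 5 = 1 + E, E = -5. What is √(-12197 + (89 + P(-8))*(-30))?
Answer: I*√14597 ≈ 120.82*I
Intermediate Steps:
P(j) = -9 (P(j) = -5 + (1 - 5) = -5 - 4 = -9)
√(-12197 + (89 + P(-8))*(-30)) = √(-12197 + (89 - 9)*(-30)) = √(-12197 + 80*(-30)) = √(-12197 - 2400) = √(-14597) = I*√14597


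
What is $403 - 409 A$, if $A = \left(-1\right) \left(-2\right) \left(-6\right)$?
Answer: $5311$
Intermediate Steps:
$A = -12$ ($A = 2 \left(-6\right) = -12$)
$403 - 409 A = 403 - -4908 = 403 + 4908 = 5311$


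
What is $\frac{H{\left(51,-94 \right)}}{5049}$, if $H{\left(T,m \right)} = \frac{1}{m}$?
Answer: $- \frac{1}{474606} \approx -2.107 \cdot 10^{-6}$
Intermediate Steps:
$\frac{H{\left(51,-94 \right)}}{5049} = \frac{1}{\left(-94\right) 5049} = \left(- \frac{1}{94}\right) \frac{1}{5049} = - \frac{1}{474606}$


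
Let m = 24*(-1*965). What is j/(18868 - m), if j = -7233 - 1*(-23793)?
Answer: 4140/10507 ≈ 0.39402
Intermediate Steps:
j = 16560 (j = -7233 + 23793 = 16560)
m = -23160 (m = 24*(-965) = -23160)
j/(18868 - m) = 16560/(18868 - 1*(-23160)) = 16560/(18868 + 23160) = 16560/42028 = 16560*(1/42028) = 4140/10507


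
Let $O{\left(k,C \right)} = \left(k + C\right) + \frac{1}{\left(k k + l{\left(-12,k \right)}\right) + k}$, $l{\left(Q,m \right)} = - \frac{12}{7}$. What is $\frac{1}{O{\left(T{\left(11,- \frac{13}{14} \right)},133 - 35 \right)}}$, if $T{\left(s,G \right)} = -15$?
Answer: $\frac{1458}{121021} \approx 0.012047$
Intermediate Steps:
$l{\left(Q,m \right)} = - \frac{12}{7}$ ($l{\left(Q,m \right)} = \left(-12\right) \frac{1}{7} = - \frac{12}{7}$)
$O{\left(k,C \right)} = C + k + \frac{1}{- \frac{12}{7} + k + k^{2}}$ ($O{\left(k,C \right)} = \left(k + C\right) + \frac{1}{\left(k k - \frac{12}{7}\right) + k} = \left(C + k\right) + \frac{1}{\left(k^{2} - \frac{12}{7}\right) + k} = \left(C + k\right) + \frac{1}{\left(- \frac{12}{7} + k^{2}\right) + k} = \left(C + k\right) + \frac{1}{- \frac{12}{7} + k + k^{2}} = C + k + \frac{1}{- \frac{12}{7} + k + k^{2}}$)
$\frac{1}{O{\left(T{\left(11,- \frac{13}{14} \right)},133 - 35 \right)}} = \frac{1}{\frac{1}{-12 + 7 \left(-15\right) + 7 \left(-15\right)^{2}} \left(7 - 12 \left(133 - 35\right) - -180 + 7 \left(-15\right)^{2} + 7 \left(-15\right)^{3} + 7 \left(133 - 35\right) \left(-15\right) + 7 \left(133 - 35\right) \left(-15\right)^{2}\right)} = \frac{1}{\frac{1}{-12 - 105 + 7 \cdot 225} \left(7 - 12 \left(133 - 35\right) + 180 + 7 \cdot 225 + 7 \left(-3375\right) + 7 \left(133 - 35\right) \left(-15\right) + 7 \left(133 - 35\right) 225\right)} = \frac{1}{\frac{1}{-12 - 105 + 1575} \left(7 - 1176 + 180 + 1575 - 23625 + 7 \cdot 98 \left(-15\right) + 7 \cdot 98 \cdot 225\right)} = \frac{1}{\frac{1}{1458} \left(7 - 1176 + 180 + 1575 - 23625 - 10290 + 154350\right)} = \frac{1}{\frac{1}{1458} \cdot 121021} = \frac{1}{\frac{121021}{1458}} = \frac{1458}{121021}$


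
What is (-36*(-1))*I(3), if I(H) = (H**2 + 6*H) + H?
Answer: 1080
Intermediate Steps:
I(H) = H**2 + 7*H
(-36*(-1))*I(3) = (-36*(-1))*(3*(7 + 3)) = (-6*(-6))*(3*10) = 36*30 = 1080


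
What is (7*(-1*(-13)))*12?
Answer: 1092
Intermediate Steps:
(7*(-1*(-13)))*12 = (7*13)*12 = 91*12 = 1092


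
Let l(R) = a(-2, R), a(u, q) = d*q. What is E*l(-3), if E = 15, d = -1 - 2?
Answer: 135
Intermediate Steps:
d = -3
a(u, q) = -3*q
l(R) = -3*R
E*l(-3) = 15*(-3*(-3)) = 15*9 = 135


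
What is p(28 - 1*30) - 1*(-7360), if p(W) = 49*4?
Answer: 7556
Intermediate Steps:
p(W) = 196
p(28 - 1*30) - 1*(-7360) = 196 - 1*(-7360) = 196 + 7360 = 7556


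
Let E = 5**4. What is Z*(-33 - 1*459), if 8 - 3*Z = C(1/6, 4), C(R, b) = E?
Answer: 101188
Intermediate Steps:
E = 625
C(R, b) = 625
Z = -617/3 (Z = 8/3 - 1/3*625 = 8/3 - 625/3 = -617/3 ≈ -205.67)
Z*(-33 - 1*459) = -617*(-33 - 1*459)/3 = -617*(-33 - 459)/3 = -617/3*(-492) = 101188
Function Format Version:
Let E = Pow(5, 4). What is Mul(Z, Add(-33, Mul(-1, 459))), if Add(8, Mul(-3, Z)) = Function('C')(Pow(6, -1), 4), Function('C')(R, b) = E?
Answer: 101188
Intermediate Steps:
E = 625
Function('C')(R, b) = 625
Z = Rational(-617, 3) (Z = Add(Rational(8, 3), Mul(Rational(-1, 3), 625)) = Add(Rational(8, 3), Rational(-625, 3)) = Rational(-617, 3) ≈ -205.67)
Mul(Z, Add(-33, Mul(-1, 459))) = Mul(Rational(-617, 3), Add(-33, Mul(-1, 459))) = Mul(Rational(-617, 3), Add(-33, -459)) = Mul(Rational(-617, 3), -492) = 101188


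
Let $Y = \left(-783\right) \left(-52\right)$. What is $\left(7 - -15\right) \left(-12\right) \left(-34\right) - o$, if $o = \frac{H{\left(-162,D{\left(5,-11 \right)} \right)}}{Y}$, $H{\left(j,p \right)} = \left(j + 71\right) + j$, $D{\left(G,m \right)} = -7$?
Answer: $\frac{365467069}{40716} \approx 8976.0$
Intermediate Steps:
$Y = 40716$
$H{\left(j,p \right)} = 71 + 2 j$ ($H{\left(j,p \right)} = \left(71 + j\right) + j = 71 + 2 j$)
$o = - \frac{253}{40716}$ ($o = \frac{71 + 2 \left(-162\right)}{40716} = \left(71 - 324\right) \frac{1}{40716} = \left(-253\right) \frac{1}{40716} = - \frac{253}{40716} \approx -0.0062138$)
$\left(7 - -15\right) \left(-12\right) \left(-34\right) - o = \left(7 - -15\right) \left(-12\right) \left(-34\right) - - \frac{253}{40716} = \left(7 + 15\right) \left(-12\right) \left(-34\right) + \frac{253}{40716} = 22 \left(-12\right) \left(-34\right) + \frac{253}{40716} = \left(-264\right) \left(-34\right) + \frac{253}{40716} = 8976 + \frac{253}{40716} = \frac{365467069}{40716}$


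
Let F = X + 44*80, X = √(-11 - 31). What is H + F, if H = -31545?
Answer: -28025 + I*√42 ≈ -28025.0 + 6.4807*I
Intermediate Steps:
X = I*√42 (X = √(-42) = I*√42 ≈ 6.4807*I)
F = 3520 + I*√42 (F = I*√42 + 44*80 = I*√42 + 3520 = 3520 + I*√42 ≈ 3520.0 + 6.4807*I)
H + F = -31545 + (3520 + I*√42) = -28025 + I*√42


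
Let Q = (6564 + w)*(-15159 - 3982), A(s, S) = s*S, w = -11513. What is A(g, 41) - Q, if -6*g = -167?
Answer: -568366007/6 ≈ -9.4728e+7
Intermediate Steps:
g = 167/6 (g = -⅙*(-167) = 167/6 ≈ 27.833)
A(s, S) = S*s
Q = 94728809 (Q = (6564 - 11513)*(-15159 - 3982) = -4949*(-19141) = 94728809)
A(g, 41) - Q = 41*(167/6) - 1*94728809 = 6847/6 - 94728809 = -568366007/6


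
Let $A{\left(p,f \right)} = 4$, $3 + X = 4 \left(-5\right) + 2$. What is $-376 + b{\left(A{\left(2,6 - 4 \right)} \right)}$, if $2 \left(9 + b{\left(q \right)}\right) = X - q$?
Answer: $- \frac{795}{2} \approx -397.5$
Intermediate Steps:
$X = -21$ ($X = -3 + \left(4 \left(-5\right) + 2\right) = -3 + \left(-20 + 2\right) = -3 - 18 = -21$)
$b{\left(q \right)} = - \frac{39}{2} - \frac{q}{2}$ ($b{\left(q \right)} = -9 + \frac{-21 - q}{2} = -9 - \left(\frac{21}{2} + \frac{q}{2}\right) = - \frac{39}{2} - \frac{q}{2}$)
$-376 + b{\left(A{\left(2,6 - 4 \right)} \right)} = -376 - \frac{43}{2} = - \frac{795}{2}$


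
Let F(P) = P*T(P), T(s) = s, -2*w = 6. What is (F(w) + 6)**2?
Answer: 225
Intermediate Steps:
w = -3 (w = -1/2*6 = -3)
F(P) = P**2 (F(P) = P*P = P**2)
(F(w) + 6)**2 = ((-3)**2 + 6)**2 = (9 + 6)**2 = 15**2 = 225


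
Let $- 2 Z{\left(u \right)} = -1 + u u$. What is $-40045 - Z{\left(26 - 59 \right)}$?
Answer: $-39501$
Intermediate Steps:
$Z{\left(u \right)} = \frac{1}{2} - \frac{u^{2}}{2}$ ($Z{\left(u \right)} = - \frac{-1 + u u}{2} = - \frac{-1 + u^{2}}{2} = \frac{1}{2} - \frac{u^{2}}{2}$)
$-40045 - Z{\left(26 - 59 \right)} = -40045 - \left(\frac{1}{2} - \frac{\left(26 - 59\right)^{2}}{2}\right) = -40045 - \left(\frac{1}{2} - \frac{\left(-33\right)^{2}}{2}\right) = -40045 - \left(\frac{1}{2} - \frac{1089}{2}\right) = -40045 - -544 = -40045 + 544 = -39501$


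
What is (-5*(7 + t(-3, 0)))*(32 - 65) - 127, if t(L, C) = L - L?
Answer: 1028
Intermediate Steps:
t(L, C) = 0
(-5*(7 + t(-3, 0)))*(32 - 65) - 127 = (-5*(7 + 0))*(32 - 65) - 127 = -5*7*(-33) - 127 = -35*(-33) - 127 = 1155 - 127 = 1028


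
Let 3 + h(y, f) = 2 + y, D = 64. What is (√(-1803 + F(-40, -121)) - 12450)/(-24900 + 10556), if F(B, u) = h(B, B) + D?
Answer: 6225/7172 - I*√445/7172 ≈ 0.86796 - 0.0029413*I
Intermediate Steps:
h(y, f) = -1 + y (h(y, f) = -3 + (2 + y) = -1 + y)
F(B, u) = 63 + B (F(B, u) = (-1 + B) + 64 = 63 + B)
(√(-1803 + F(-40, -121)) - 12450)/(-24900 + 10556) = (√(-1803 + (63 - 40)) - 12450)/(-24900 + 10556) = (√(-1803 + 23) - 12450)/(-14344) = (√(-1780) - 12450)*(-1/14344) = (2*I*√445 - 12450)*(-1/14344) = (-12450 + 2*I*√445)*(-1/14344) = 6225/7172 - I*√445/7172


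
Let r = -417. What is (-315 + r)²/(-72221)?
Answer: -535824/72221 ≈ -7.4192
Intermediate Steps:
(-315 + r)²/(-72221) = (-315 - 417)²/(-72221) = (-732)²*(-1/72221) = 535824*(-1/72221) = -535824/72221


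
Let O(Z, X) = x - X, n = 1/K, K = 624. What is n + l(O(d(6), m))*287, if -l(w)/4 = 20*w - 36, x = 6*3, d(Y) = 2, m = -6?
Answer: -318060287/624 ≈ -5.0971e+5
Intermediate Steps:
x = 18
n = 1/624 ≈ 0.0016026
O(Z, X) = 18 - X
l(w) = 144 - 80*w (l(w) = -4*(20*w - 36) = -4*(-36 + 20*w) = 144 - 80*w)
n + l(O(d(6), m))*287 = 1/624 + (144 - 80*(18 - 1*(-6)))*287 = 1/624 + (144 - 80*(18 + 6))*287 = 1/624 + (144 - 80*24)*287 = 1/624 + (144 - 1920)*287 = 1/624 - 1776*287 = 1/624 - 509712 = -318060287/624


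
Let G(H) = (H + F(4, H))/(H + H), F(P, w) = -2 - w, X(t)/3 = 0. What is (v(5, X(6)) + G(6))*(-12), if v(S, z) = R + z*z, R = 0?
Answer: 2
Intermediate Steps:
X(t) = 0 (X(t) = 3*0 = 0)
v(S, z) = z² (v(S, z) = 0 + z*z = 0 + z² = z²)
G(H) = -1/H (G(H) = (H + (-2 - H))/(H + H) = -2*1/(2*H) = -1/H)
(v(5, X(6)) + G(6))*(-12) = (0² - 1/6)*(-12) = (0 - 1*⅙)*(-12) = (0 - ⅙)*(-12) = -⅙*(-12) = 2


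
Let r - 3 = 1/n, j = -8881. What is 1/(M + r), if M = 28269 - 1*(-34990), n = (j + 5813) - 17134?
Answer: 20202/1278018923 ≈ 1.5807e-5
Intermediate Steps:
n = -20202 (n = (-8881 + 5813) - 17134 = -3068 - 17134 = -20202)
M = 63259 (M = 28269 + 34990 = 63259)
r = 60605/20202 (r = 3 + 1/(-20202) = 3 - 1/20202 = 60605/20202 ≈ 3.0000)
1/(M + r) = 1/(63259 + 60605/20202) = 1/(1278018923/20202) = 20202/1278018923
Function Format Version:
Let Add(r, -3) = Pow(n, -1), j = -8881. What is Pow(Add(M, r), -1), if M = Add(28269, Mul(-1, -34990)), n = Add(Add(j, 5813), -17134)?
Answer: Rational(20202, 1278018923) ≈ 1.5807e-5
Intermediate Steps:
n = -20202 (n = Add(Add(-8881, 5813), -17134) = Add(-3068, -17134) = -20202)
M = 63259 (M = Add(28269, 34990) = 63259)
r = Rational(60605, 20202) (r = Add(3, Pow(-20202, -1)) = Add(3, Rational(-1, 20202)) = Rational(60605, 20202) ≈ 3.0000)
Pow(Add(M, r), -1) = Pow(Add(63259, Rational(60605, 20202)), -1) = Pow(Rational(1278018923, 20202), -1) = Rational(20202, 1278018923)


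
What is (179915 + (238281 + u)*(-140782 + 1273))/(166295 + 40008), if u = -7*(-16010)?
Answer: -48876937744/206303 ≈ -2.3692e+5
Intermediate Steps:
u = 112070
(179915 + (238281 + u)*(-140782 + 1273))/(166295 + 40008) = (179915 + (238281 + 112070)*(-140782 + 1273))/(166295 + 40008) = (179915 + 350351*(-139509))/206303 = (179915 - 48877117659)*(1/206303) = -48876937744*1/206303 = -48876937744/206303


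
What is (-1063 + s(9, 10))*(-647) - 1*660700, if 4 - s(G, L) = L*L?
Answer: 89173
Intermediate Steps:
s(G, L) = 4 - L² (s(G, L) = 4 - L*L = 4 - L²)
(-1063 + s(9, 10))*(-647) - 1*660700 = (-1063 + (4 - 1*10²))*(-647) - 1*660700 = (-1063 + (4 - 1*100))*(-647) - 660700 = (-1063 + (4 - 100))*(-647) - 660700 = (-1063 - 96)*(-647) - 660700 = -1159*(-647) - 660700 = 749873 - 660700 = 89173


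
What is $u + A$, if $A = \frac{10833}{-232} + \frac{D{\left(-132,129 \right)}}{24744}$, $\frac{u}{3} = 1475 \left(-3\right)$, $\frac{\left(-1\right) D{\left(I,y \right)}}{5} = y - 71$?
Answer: $- \frac{9559336279}{717576} \approx -13322.0$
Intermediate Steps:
$D{\left(I,y \right)} = 355 - 5 y$ ($D{\left(I,y \right)} = - 5 \left(y - 71\right) = - 5 \left(-71 + y\right) = 355 - 5 y$)
$u = -13275$ ($u = 3 \cdot 1475 \left(-3\right) = 3 \left(-4425\right) = -13275$)
$A = - \frac{33514879}{717576}$ ($A = \frac{10833}{-232} + \frac{355 - 645}{24744} = 10833 \left(- \frac{1}{232}\right) + \left(355 - 645\right) \frac{1}{24744} = - \frac{10833}{232} - \frac{145}{12372} = - \frac{33514879}{717576} \approx -46.706$)
$u + A = -13275 - \frac{33514879}{717576} = - \frac{9559336279}{717576}$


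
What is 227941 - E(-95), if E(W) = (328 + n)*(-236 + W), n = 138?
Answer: 382187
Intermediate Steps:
E(W) = -109976 + 466*W (E(W) = (328 + 138)*(-236 + W) = 466*(-236 + W) = -109976 + 466*W)
227941 - E(-95) = 227941 - (-109976 + 466*(-95)) = 227941 - (-109976 - 44270) = 227941 - 1*(-154246) = 227941 + 154246 = 382187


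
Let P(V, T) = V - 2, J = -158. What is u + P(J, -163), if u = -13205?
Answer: -13365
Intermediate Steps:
P(V, T) = -2 + V
u + P(J, -163) = -13205 + (-2 - 158) = -13205 - 160 = -13365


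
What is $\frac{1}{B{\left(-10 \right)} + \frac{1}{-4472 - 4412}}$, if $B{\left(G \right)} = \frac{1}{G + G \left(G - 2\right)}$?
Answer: $\frac{488620}{4387} \approx 111.38$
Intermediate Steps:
$B{\left(G \right)} = \frac{1}{G + G \left(-2 + G\right)}$
$\frac{1}{B{\left(-10 \right)} + \frac{1}{-4472 - 4412}} = \frac{1}{\frac{1}{\left(-10\right) \left(-1 - 10\right)} + \frac{1}{-4472 - 4412}} = \frac{1}{- \frac{1}{10 \left(-11\right)} + \frac{1}{-8884}} = \frac{1}{\left(- \frac{1}{10}\right) \left(- \frac{1}{11}\right) - \frac{1}{8884}} = \frac{1}{\frac{1}{110} - \frac{1}{8884}} = \frac{1}{\frac{4387}{488620}} = \frac{488620}{4387}$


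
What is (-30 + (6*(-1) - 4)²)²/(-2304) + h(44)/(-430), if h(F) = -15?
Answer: -51811/24768 ≈ -2.0919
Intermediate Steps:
(-30 + (6*(-1) - 4)²)²/(-2304) + h(44)/(-430) = (-30 + (6*(-1) - 4)²)²/(-2304) - 15/(-430) = (-30 + (-6 - 4)²)²*(-1/2304) - 15*(-1/430) = (-30 + (-10)²)²*(-1/2304) + 3/86 = (-30 + 100)²*(-1/2304) + 3/86 = 70²*(-1/2304) + 3/86 = 4900*(-1/2304) + 3/86 = -1225/576 + 3/86 = -51811/24768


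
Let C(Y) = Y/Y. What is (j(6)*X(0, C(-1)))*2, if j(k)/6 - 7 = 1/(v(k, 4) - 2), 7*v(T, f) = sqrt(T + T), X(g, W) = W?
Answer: 1785/23 - 21*sqrt(3)/23 ≈ 76.027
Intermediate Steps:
C(Y) = 1
v(T, f) = sqrt(2)*sqrt(T)/7 (v(T, f) = sqrt(T + T)/7 = sqrt(2*T)/7 = (sqrt(2)*sqrt(T))/7 = sqrt(2)*sqrt(T)/7)
j(k) = 42 + 6/(-2 + sqrt(2)*sqrt(k)/7) (j(k) = 42 + 6/(sqrt(2)*sqrt(k)/7 - 2) = 42 + 6/(-2 + sqrt(2)*sqrt(k)/7))
(j(6)*X(0, C(-1)))*2 = ((42*(-13 + sqrt(2)*sqrt(6))/(-14 + sqrt(2)*sqrt(6)))*1)*2 = ((42*(-13 + 2*sqrt(3))/(-14 + 2*sqrt(3)))*1)*2 = (42*(-13 + 2*sqrt(3))/(-14 + 2*sqrt(3)))*2 = 84*(-13 + 2*sqrt(3))/(-14 + 2*sqrt(3))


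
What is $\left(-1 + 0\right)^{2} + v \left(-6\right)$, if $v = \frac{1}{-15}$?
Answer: $\frac{7}{5} \approx 1.4$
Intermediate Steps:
$v = - \frac{1}{15} \approx -0.066667$
$\left(-1 + 0\right)^{2} + v \left(-6\right) = \left(-1 + 0\right)^{2} - - \frac{2}{5} = \left(-1\right)^{2} + \frac{2}{5} = 1 + \frac{2}{5} = \frac{7}{5}$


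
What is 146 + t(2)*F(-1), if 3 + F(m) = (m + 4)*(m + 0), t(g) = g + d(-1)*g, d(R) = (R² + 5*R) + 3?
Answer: 146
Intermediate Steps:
d(R) = 3 + R² + 5*R
t(g) = 0 (t(g) = g + (3 + (-1)² + 5*(-1))*g = g + (3 + 1 - 5)*g = g - g = 0)
F(m) = -3 + m*(4 + m) (F(m) = -3 + (m + 4)*(m + 0) = -3 + (4 + m)*m = -3 + m*(4 + m))
146 + t(2)*F(-1) = 146 + 0*(-3 + (-1)² + 4*(-1)) = 146 + 0*(-3 + 1 - 4) = 146 + 0*(-6) = 146 + 0 = 146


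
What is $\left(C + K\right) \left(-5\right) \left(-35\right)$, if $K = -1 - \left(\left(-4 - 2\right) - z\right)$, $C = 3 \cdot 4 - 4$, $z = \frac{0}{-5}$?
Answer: $2275$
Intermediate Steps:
$z = 0$ ($z = 0 \left(- \frac{1}{5}\right) = 0$)
$C = 8$ ($C = 12 - 4 = 8$)
$K = 5$ ($K = -1 - \left(\left(-4 - 2\right) - 0\right) = -1 - \left(\left(-4 - 2\right) + 0\right) = -1 - \left(-6 + 0\right) = -1 - -6 = -1 + 6 = 5$)
$\left(C + K\right) \left(-5\right) \left(-35\right) = \left(8 + 5\right) \left(-5\right) \left(-35\right) = 13 \left(-5\right) \left(-35\right) = \left(-65\right) \left(-35\right) = 2275$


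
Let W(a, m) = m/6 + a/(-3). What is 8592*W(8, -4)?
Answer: -28640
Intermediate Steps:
W(a, m) = -a/3 + m/6 (W(a, m) = m*(1/6) + a*(-1/3) = m/6 - a/3 = -a/3 + m/6)
8592*W(8, -4) = 8592*(-1/3*8 + (1/6)*(-4)) = 8592*(-8/3 - 2/3) = 8592*(-10/3) = -28640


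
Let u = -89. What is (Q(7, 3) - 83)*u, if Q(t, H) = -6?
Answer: 7921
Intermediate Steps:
(Q(7, 3) - 83)*u = (-6 - 83)*(-89) = -89*(-89) = 7921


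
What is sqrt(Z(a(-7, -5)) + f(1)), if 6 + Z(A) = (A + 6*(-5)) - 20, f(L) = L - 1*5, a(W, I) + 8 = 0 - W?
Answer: I*sqrt(61) ≈ 7.8102*I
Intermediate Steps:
a(W, I) = -8 - W (a(W, I) = -8 + (0 - W) = -8 - W)
f(L) = -5 + L (f(L) = L - 5 = -5 + L)
Z(A) = -56 + A (Z(A) = -6 + ((A + 6*(-5)) - 20) = -6 + ((A - 30) - 20) = -6 + ((-30 + A) - 20) = -6 + (-50 + A) = -56 + A)
sqrt(Z(a(-7, -5)) + f(1)) = sqrt((-56 + (-8 - 1*(-7))) + (-5 + 1)) = sqrt((-56 + (-8 + 7)) - 4) = sqrt((-56 - 1) - 4) = sqrt(-57 - 4) = sqrt(-61) = I*sqrt(61)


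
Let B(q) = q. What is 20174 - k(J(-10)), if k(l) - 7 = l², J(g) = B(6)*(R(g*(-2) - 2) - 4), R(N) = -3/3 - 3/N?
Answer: 19206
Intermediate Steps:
R(N) = -1 - 3/N (R(N) = -3*⅓ - 3/N = -1 - 3/N)
J(g) = -24 + 6*(-1 + 2*g)/(-2 - 2*g) (J(g) = 6*((-3 - (g*(-2) - 2))/(g*(-2) - 2) - 4) = 6*((-3 - (-2*g - 2))/(-2*g - 2) - 4) = 6*((-3 - (-2 - 2*g))/(-2 - 2*g) - 4) = 6*((-3 + (2 + 2*g))/(-2 - 2*g) - 4) = 6*((-1 + 2*g)/(-2 - 2*g) - 4) = 6*(-4 + (-1 + 2*g)/(-2 - 2*g)) = -24 + 6*(-1 + 2*g)/(-2 - 2*g))
k(l) = 7 + l²
20174 - k(J(-10)) = 20174 - (7 + (3*(-7 - 10*(-10))/(1 - 10))²) = 20174 - (7 + (3*(-7 + 100)/(-9))²) = 20174 - (7 + (3*(-⅑)*93)²) = 20174 - (7 + (-31)²) = 20174 - (7 + 961) = 20174 - 1*968 = 20174 - 968 = 19206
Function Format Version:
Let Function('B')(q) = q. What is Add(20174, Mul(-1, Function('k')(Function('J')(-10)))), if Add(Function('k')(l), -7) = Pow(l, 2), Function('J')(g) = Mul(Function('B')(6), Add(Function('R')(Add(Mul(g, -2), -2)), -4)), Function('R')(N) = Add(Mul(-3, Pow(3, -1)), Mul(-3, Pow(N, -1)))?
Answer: 19206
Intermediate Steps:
Function('R')(N) = Add(-1, Mul(-3, Pow(N, -1))) (Function('R')(N) = Add(Mul(-3, Rational(1, 3)), Mul(-3, Pow(N, -1))) = Add(-1, Mul(-3, Pow(N, -1))))
Function('J')(g) = Add(-24, Mul(6, Pow(Add(-2, Mul(-2, g)), -1), Add(-1, Mul(2, g)))) (Function('J')(g) = Mul(6, Add(Mul(Pow(Add(Mul(g, -2), -2), -1), Add(-3, Mul(-1, Add(Mul(g, -2), -2)))), -4)) = Mul(6, Add(Mul(Pow(Add(Mul(-2, g), -2), -1), Add(-3, Mul(-1, Add(Mul(-2, g), -2)))), -4)) = Mul(6, Add(Mul(Pow(Add(-2, Mul(-2, g)), -1), Add(-3, Mul(-1, Add(-2, Mul(-2, g))))), -4)) = Mul(6, Add(Mul(Pow(Add(-2, Mul(-2, g)), -1), Add(-3, Add(2, Mul(2, g)))), -4)) = Mul(6, Add(Mul(Pow(Add(-2, Mul(-2, g)), -1), Add(-1, Mul(2, g))), -4)) = Mul(6, Add(-4, Mul(Pow(Add(-2, Mul(-2, g)), -1), Add(-1, Mul(2, g))))) = Add(-24, Mul(6, Pow(Add(-2, Mul(-2, g)), -1), Add(-1, Mul(2, g)))))
Function('k')(l) = Add(7, Pow(l, 2))
Add(20174, Mul(-1, Function('k')(Function('J')(-10)))) = Add(20174, Mul(-1, Add(7, Pow(Mul(3, Pow(Add(1, -10), -1), Add(-7, Mul(-10, -10))), 2)))) = Add(20174, Mul(-1, Add(7, Pow(Mul(3, Pow(-9, -1), Add(-7, 100)), 2)))) = Add(20174, Mul(-1, Add(7, Pow(Mul(3, Rational(-1, 9), 93), 2)))) = Add(20174, Mul(-1, Add(7, Pow(-31, 2)))) = Add(20174, Mul(-1, Add(7, 961))) = Add(20174, Mul(-1, 968)) = Add(20174, -968) = 19206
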